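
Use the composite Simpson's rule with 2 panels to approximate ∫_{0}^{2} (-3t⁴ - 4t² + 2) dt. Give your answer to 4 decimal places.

h = (2 − 0)/2 = 1.
Nodes t₀,…,t₂ = 0, 1, 2.
f(t) = -3t⁴ - 4t² + 2: f₀=2, f₁=-5, f₂=-62.
(h/3)·[f₀ + 4f₁ + f₂] = 0.333333·(-80) = -26.6667.

-26.6667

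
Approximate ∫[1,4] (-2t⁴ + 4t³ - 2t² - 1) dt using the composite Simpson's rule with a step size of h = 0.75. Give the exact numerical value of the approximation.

-199.453125

h = (4 − 1)/4 = 0.75.
Nodes t₀,…,t₄ = 1, 1.75, 2.5, 3.25, 4.
f(t) = -2t⁴ + 4t³ - 2t² - 1: f₀=-1, f₁=-4.4453125, f₂=-29.125, f₃=-107.9453125, f₄=-289.
(h/3)·[f₀ + 4f₁ + 2f₂ + 4f₃ + f₄] = 0.25·(-797.8125) = -199.453125.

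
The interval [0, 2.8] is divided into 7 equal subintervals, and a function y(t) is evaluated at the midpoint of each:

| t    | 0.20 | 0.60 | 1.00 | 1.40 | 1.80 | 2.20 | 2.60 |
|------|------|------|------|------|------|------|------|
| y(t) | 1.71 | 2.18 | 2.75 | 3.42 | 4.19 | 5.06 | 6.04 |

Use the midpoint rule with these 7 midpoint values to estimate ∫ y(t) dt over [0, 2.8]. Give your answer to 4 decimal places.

h = 0.4, n = 7.
h·[y(m₁) + y(m₂) + y(m₃) + y(m₄) + y(m₅) + y(m₆) + y(m₇)] = 0.4·(25.35) = 10.1400.

10.1400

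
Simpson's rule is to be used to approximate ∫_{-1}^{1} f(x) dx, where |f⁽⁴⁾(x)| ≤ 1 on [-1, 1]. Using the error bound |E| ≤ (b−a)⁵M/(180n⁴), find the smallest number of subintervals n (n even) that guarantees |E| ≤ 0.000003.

16

Need 32/(180n⁴) ≤ 0.000003.
n⁴ ≥ 32/(180·0.000003) = 59259.3 ⇒ n ≥ 15.6023, so the smallest even n is 16. (n must be even for Simpson's rule.)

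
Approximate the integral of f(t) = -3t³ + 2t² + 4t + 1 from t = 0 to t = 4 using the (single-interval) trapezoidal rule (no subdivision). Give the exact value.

-284

T = (b−a)/2 · [f(0) + f(4)] = 2·[1 + (-143)] = -284.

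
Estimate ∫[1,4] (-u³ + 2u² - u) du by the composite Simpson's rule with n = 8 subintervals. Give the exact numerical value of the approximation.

-29.25

h = (4 − 1)/8 = 0.375.
Nodes u₀,…,u₈ = 1, 1.375, 1.75, 2.125, 2.5, 2.875, 3.25, 3.625, 4.
f(u) = -u³ + 2u² - u: f₀=0, f₁=-0.193359375, f₂=-0.984375, f₃=-2.689453125, f₄=-5.625, f₅=-10.107421875, f₆=-16.453125, f₇=-24.978515625, f₈=-36.
(h/3)·[f₀ + 4f₁ + 2f₂ + 4f₃ + 2f₄ + 4f₅ + 2f₆ + 4f₇ + f₈] = 0.125·(-234) = -29.25.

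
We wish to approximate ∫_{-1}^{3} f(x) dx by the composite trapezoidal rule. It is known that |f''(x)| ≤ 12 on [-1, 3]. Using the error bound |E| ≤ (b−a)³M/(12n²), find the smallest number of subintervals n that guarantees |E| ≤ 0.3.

15

Need 768/(12n²) ≤ 0.3.
n² ≥ 768/(12·0.3) = 213.333 ⇒ n ≥ 14.6059, so the smallest n is 15.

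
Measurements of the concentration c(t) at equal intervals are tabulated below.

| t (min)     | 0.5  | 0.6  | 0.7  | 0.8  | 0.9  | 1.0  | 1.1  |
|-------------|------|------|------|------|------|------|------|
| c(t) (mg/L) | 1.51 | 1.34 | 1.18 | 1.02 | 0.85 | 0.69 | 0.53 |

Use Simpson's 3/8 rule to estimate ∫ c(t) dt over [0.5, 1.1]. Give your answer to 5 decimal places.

h = 0.1, n = 6.
(3h/8)·[y₀ + 3y₁ + 3y₂ + 2y₃ + 3y₄ + 3y₅ + y₆] = 0.0375·(16.26) = 0.60975.

0.60975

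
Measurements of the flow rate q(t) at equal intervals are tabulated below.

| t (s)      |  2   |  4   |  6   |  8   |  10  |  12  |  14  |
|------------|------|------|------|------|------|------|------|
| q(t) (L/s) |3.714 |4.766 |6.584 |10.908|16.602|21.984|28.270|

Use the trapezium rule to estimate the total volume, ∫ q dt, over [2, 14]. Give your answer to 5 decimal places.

153.67200

h = 2, n = 6.
(h/2)·[y₀ + 2y₁ + 2y₂ + 2y₃ + 2y₄ + 2y₅ + y₆] = 1·(153.672) = 153.67200.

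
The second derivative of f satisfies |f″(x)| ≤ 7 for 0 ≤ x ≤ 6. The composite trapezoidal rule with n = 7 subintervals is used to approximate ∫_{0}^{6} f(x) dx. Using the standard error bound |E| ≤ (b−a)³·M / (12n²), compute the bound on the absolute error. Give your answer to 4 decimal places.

|E| ≤ (6)³·7 / (12·7²) = 1512/588 = 2.5714.

2.5714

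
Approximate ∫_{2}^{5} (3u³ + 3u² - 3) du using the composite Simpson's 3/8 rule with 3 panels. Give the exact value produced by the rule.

564.75

h = (5 − 2)/3 = 1.
Nodes u₀,…,u₃ = 2, 3, 4, 5.
f(u) = 3u³ + 3u² - 3: f₀=33, f₁=105, f₂=237, f₃=447.
(3h/8)·[f₀ + 3f₁ + 3f₂ + f₃] = 0.375·(1506) = 564.75.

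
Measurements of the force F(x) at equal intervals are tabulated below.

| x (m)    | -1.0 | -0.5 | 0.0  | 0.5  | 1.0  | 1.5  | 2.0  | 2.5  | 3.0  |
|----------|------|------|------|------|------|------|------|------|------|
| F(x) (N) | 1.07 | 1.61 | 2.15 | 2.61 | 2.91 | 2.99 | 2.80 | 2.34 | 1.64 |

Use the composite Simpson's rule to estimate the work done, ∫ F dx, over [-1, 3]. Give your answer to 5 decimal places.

h = 0.5, n = 8.
(h/3)·[y₀ + 4y₁ + 2y₂ + 4y₃ + 2y₄ + 4y₅ + 2y₆ + 4y₇ + y₈] = 0.166667·(56.63) = 9.43833.

9.43833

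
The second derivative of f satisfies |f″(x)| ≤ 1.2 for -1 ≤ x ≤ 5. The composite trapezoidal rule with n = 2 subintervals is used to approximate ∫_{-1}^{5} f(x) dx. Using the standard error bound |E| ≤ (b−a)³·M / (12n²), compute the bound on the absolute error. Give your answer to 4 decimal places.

|E| ≤ (6)³·1.2 / (12·2²) = 259.2/48 = 5.4000.

5.4000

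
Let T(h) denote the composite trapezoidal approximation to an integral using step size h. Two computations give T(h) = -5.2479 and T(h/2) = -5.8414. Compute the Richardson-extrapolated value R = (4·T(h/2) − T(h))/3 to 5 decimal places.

R = (4·T(h/2) − T(h)) / 3 = (4·(-5.8414) − (-5.2479))/3 = (-18.1177)/3 = -6.03923.

-6.03923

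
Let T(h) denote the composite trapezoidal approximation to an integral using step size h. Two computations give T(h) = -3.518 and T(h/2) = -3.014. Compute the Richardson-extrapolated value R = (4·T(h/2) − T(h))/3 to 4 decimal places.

-2.8460

R = (4·T(h/2) − T(h)) / 3 = (4·(-3.014) − (-3.518))/3 = (-8.538)/3 = -2.8460.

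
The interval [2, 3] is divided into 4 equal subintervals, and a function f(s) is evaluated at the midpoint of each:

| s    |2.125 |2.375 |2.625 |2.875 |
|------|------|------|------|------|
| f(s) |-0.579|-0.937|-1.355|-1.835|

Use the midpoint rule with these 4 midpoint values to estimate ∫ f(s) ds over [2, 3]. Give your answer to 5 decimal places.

-1.17650

h = 0.25, n = 4.
h·[y(m₁) + y(m₂) + y(m₃) + y(m₄)] = 0.25·(-4.706) = -1.17650.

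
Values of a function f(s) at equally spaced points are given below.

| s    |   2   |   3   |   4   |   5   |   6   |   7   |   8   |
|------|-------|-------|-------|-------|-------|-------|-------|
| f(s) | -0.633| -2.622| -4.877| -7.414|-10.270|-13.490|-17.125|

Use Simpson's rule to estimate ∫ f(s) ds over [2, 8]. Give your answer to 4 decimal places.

-47.3853

h = 1, n = 6.
(h/3)·[y₀ + 4y₁ + 2y₂ + 4y₃ + 2y₄ + 4y₅ + y₆] = 0.333333·(-142.156) = -47.3853.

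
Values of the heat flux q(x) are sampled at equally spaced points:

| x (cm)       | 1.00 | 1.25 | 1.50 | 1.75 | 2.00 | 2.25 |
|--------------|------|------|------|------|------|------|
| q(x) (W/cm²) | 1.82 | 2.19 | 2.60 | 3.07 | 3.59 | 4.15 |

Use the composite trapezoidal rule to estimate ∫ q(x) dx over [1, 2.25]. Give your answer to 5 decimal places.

3.60875

h = 0.25, n = 5.
(h/2)·[y₀ + 2y₁ + 2y₂ + 2y₃ + 2y₄ + y₅] = 0.125·(28.87) = 3.60875.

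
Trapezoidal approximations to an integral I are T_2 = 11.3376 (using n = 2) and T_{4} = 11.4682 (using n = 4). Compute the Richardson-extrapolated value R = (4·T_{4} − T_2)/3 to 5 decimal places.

11.51173

R = (4·T_{4} − T_2) / 3 = (4·11.4682 − 11.3376)/3 = (34.5352)/3 = 11.51173.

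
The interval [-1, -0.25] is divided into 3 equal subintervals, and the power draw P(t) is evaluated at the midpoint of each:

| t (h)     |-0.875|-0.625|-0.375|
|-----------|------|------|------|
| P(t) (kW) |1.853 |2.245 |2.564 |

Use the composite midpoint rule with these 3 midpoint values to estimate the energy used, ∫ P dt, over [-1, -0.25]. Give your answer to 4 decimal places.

h = 0.25, n = 3.
h·[y(m₁) + y(m₂) + y(m₃)] = 0.25·(6.662) = 1.6655.

1.6655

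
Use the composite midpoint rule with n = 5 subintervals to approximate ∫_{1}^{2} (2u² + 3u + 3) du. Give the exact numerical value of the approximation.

h = (2 − 1)/5 = 0.2.
Midpoints m₁,…,m₅ = 1.1, 1.3, 1.5, 1.7, 1.9.
f(m₁)=8.72, f(m₂)=10.28, f(m₃)=12, f(m₄)=13.88, f(m₅)=15.92.
h·[f(m₁) + f(m₂) + f(m₃) + f(m₄) + f(m₅)] = 0.2·(60.8) = 12.16.

12.16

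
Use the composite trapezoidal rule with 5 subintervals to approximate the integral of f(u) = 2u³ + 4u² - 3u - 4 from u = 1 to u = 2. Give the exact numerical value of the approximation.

8.42

h = (2 − 1)/5 = 0.2.
Nodes u₀,…,u₅ = 1, 1.2, 1.4, 1.6, 1.8, 2.
f(u) = 2u³ + 4u² - 3u - 4: f₀=-1, f₁=1.616, f₂=5.128, f₃=9.632, f₄=15.224, f₅=22.
(h/2)·[f₀ + 2f₁ + 2f₂ + 2f₃ + 2f₄ + f₅] = 0.1·(84.2) = 8.42.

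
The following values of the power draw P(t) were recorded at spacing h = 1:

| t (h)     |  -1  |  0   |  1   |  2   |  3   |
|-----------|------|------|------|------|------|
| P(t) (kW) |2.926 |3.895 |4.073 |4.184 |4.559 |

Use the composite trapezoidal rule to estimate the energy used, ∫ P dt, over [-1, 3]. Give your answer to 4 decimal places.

h = 1, n = 4.
(h/2)·[y₀ + 2y₁ + 2y₂ + 2y₃ + y₄] = 0.5·(31.789) = 15.8945.

15.8945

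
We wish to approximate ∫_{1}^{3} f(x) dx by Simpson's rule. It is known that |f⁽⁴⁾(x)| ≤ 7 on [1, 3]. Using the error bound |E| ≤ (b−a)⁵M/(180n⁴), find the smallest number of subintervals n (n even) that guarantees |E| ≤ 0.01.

4

Need 224/(180n⁴) ≤ 0.01.
n⁴ ≥ 224/(180·0.01) = 124.444 ⇒ n ≥ 3.3400, so the smallest even n is 4. (n must be even for Simpson's rule.)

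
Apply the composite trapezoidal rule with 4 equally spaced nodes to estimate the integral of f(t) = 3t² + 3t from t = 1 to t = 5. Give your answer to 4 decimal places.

163.5556

h = (5 − 1)/3 = 1.333333.
Nodes t₀,…,t₃ = 1, 2.333333, 3.666667, 5.
f(t) = 3t² + 3t: f₀=6, f₁=23.333333, f₂=51.333333, f₃=90.
(h/2)·[f₀ + 2f₁ + 2f₂ + f₃] = 0.666667·(245.333333) = 163.5556.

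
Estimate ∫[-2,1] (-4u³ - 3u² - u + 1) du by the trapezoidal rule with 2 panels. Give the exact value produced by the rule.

h = (1 − (-2))/2 = 1.5.
Nodes u₀,…,u₂ = -2, -0.5, 1.
f(u) = -4u³ - 3u² - u + 1: f₀=23, f₁=1.25, f₂=-7.
(h/2)·[f₀ + 2f₁ + f₂] = 0.75·(18.5) = 13.875.

13.875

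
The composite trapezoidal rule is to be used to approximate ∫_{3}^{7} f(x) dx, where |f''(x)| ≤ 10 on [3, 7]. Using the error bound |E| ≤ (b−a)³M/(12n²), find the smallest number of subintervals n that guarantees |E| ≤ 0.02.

Need 640/(12n²) ≤ 0.02.
n² ≥ 640/(12·0.02) = 2666.67 ⇒ n ≥ 51.6398, so the smallest n is 52.

52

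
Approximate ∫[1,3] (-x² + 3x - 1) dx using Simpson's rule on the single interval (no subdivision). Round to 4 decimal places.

S = (b−a)/6 · [f(1) + 4f(2) + f(3)] = 0.333333·[1 + 4·1 + (-1)] = 1.3333.

1.3333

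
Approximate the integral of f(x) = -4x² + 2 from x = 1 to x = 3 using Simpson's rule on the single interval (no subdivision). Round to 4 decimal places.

-30.6667

S = (b−a)/6 · [f(1) + 4f(2) + f(3)] = 0.333333·[(-2) + 4·(-14) + (-34)] = -30.6667.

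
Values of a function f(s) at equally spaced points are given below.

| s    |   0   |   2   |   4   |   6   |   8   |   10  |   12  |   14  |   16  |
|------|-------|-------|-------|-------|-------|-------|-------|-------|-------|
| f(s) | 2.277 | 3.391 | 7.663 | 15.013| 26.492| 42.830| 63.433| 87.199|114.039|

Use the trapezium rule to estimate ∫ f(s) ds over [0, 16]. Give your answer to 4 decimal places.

h = 2, n = 8.
(h/2)·[y₀ + 2y₁ + 2y₂ + 2y₃ + 2y₄ + 2y₅ + 2y₆ + 2y₇ + y₈] = 1·(608.358) = 608.3580.

608.3580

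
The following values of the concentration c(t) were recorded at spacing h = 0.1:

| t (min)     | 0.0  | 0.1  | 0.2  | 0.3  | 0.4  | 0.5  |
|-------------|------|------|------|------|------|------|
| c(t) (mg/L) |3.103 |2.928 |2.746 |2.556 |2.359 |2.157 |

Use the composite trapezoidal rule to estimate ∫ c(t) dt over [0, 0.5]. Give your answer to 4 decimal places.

1.3219

h = 0.1, n = 5.
(h/2)·[y₀ + 2y₁ + 2y₂ + 2y₃ + 2y₄ + y₅] = 0.05·(26.438) = 1.3219.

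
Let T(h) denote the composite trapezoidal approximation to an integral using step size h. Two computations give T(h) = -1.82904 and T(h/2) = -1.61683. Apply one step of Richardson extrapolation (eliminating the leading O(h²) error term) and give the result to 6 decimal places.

-1.546093

R = (4·T(h/2) − T(h)) / 3 = (4·(-1.61683) − (-1.82904))/3 = (-4.63828)/3 = -1.546093.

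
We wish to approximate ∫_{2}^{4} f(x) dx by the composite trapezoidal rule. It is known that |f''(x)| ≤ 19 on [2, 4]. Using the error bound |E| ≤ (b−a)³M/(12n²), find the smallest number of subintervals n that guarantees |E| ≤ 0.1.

Need 152/(12n²) ≤ 0.1.
n² ≥ 152/(12·0.1) = 126.667 ⇒ n ≥ 11.2546, so the smallest n is 12.

12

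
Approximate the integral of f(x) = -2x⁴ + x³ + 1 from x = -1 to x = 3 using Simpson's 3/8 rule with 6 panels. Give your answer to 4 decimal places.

h = (3 − (-1))/6 = 0.666667.
Nodes x₀,…,x₆ = -1, -0.333333, 0.333333, 1, 1.666667, 2.333333, 3.
f(x) = -2x⁴ + x³ + 1: f₀=-2, f₁=0.938272, f₂=1.012346, f₃=0, f₄=-9.802469, f₅=-45.580247, f₆=-134.
(3h/8)·[f₀ + 3f₁ + 3f₂ + 2f₃ + 3f₄ + 3f₅ + f₆] = 0.25·(-296.296296) = -74.0741.

-74.0741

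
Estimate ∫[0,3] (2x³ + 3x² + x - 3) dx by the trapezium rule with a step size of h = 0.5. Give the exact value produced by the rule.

h = (3 − 0)/6 = 0.5.
Nodes x₀,…,x₆ = 0, 0.5, 1, 1.5, 2, 2.5, 3.
f(x) = 2x³ + 3x² + x - 3: f₀=-3, f₁=-1.5, f₂=3, f₃=12, f₄=27, f₅=49.5, f₆=81.
(h/2)·[f₀ + 2f₁ + 2f₂ + 2f₃ + 2f₄ + 2f₅ + f₆] = 0.25·(258) = 64.5.

64.5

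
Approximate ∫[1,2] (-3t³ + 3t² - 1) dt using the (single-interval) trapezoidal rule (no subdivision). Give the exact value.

-7

T = (b−a)/2 · [f(1) + f(2)] = 0.5·[(-1) + (-13)] = -7.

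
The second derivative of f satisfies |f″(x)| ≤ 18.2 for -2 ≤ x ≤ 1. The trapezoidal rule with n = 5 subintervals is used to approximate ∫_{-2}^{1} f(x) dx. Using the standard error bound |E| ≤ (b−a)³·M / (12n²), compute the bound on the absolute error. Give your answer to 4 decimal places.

1.6380

|E| ≤ (3)³·18.2 / (12·5²) = 491.4/300 = 1.6380.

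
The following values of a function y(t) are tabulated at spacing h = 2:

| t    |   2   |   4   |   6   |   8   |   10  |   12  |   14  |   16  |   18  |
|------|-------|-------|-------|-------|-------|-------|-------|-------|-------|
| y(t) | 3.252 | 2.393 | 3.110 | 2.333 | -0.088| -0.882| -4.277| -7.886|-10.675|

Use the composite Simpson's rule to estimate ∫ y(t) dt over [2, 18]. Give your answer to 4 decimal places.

h = 2, n = 8.
(h/3)·[y₀ + 4y₁ + 2y₂ + 4y₃ + 2y₄ + 4y₅ + 2y₆ + 4y₇ + y₈] = 0.666667·(-26.101) = -17.4007.

-17.4007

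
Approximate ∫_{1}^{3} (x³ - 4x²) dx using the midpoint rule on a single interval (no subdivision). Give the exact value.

M = (b−a)·f(2) = 2·(-8) = -16.

-16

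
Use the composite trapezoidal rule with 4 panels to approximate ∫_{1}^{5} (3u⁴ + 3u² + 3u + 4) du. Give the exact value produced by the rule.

2176

h = (5 − 1)/4 = 1.
Nodes u₀,…,u₄ = 1, 2, 3, 4, 5.
f(u) = 3u⁴ + 3u² + 3u + 4: f₀=13, f₁=70, f₂=283, f₃=832, f₄=1969.
(h/2)·[f₀ + 2f₁ + 2f₂ + 2f₃ + f₄] = 0.5·(4352) = 2176.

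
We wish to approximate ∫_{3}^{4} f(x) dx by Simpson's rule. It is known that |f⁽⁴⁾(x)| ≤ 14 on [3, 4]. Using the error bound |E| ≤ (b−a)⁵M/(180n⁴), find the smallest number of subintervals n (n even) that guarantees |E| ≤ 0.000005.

Need 14/(180n⁴) ≤ 0.000005.
n⁴ ≥ 14/(180·0.000005) = 15555.6 ⇒ n ≥ 11.1679, so the smallest even n is 12. (n must be even for Simpson's rule.)

12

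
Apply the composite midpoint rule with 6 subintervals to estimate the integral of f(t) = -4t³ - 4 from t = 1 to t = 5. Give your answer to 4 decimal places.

-634.6667

h = (5 − 1)/6 = 0.666667.
Midpoints m₁,…,m₆ = 1.333333, 2, 2.666667, 3.333333, 4, 4.666667.
f(m₁)=-13.481481, f(m₂)=-36, f(m₃)=-79.851852, f(m₄)=-152.148148, f(m₅)=-260, f(m₆)=-410.518519.
h·[f(m₁) + f(m₂) + f(m₃) + f(m₄) + f(m₅) + f(m₆)] = 0.666667·(-952) = -634.6667.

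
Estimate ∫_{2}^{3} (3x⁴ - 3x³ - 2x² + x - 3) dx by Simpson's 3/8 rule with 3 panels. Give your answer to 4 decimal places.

64.6944

h = (3 − 2)/3 = 0.333333.
Nodes x₀,…,x₃ = 2, 2.333333, 2.666667, 3.
f(x) = 3x⁴ - 3x³ - 2x² + x - 3: f₀=15, f₁=39.259259, f₂=80.259259, f₃=144.
(3h/8)·[f₀ + 3f₁ + 3f₂ + f₃] = 0.125·(517.555556) = 64.6944.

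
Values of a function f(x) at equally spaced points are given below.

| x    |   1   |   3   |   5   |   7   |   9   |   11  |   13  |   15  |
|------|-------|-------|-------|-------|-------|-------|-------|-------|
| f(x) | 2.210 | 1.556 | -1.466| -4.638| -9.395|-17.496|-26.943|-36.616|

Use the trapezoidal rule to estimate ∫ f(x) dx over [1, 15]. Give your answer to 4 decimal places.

h = 2, n = 7.
(h/2)·[y₀ + 2y₁ + 2y₂ + 2y₃ + 2y₄ + 2y₅ + 2y₆ + y₇] = 1·(-151.170) = -151.1700.

-151.1700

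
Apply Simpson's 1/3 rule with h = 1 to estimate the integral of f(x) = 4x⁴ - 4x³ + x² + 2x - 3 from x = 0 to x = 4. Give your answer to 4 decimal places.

h = (4 − 0)/4 = 1.
Nodes x₀,…,x₄ = 0, 1, 2, 3, 4.
f(x) = 4x⁴ - 4x³ + x² + 2x - 3: f₀=-3, f₁=0, f₂=37, f₃=228, f₄=789.
(h/3)·[f₀ + 4f₁ + 2f₂ + 4f₃ + f₄] = 0.333333·(1772) = 590.6667.

590.6667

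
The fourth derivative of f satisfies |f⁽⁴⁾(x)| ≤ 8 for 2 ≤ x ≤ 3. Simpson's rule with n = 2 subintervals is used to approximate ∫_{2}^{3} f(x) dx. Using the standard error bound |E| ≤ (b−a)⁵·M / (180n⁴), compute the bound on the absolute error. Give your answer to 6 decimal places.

|E| ≤ (1)⁵·8 / (180·2⁴) = 8/2880 = 0.002778.

0.002778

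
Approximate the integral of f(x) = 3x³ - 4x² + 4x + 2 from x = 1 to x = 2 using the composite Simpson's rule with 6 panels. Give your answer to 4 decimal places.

9.9167

h = (2 − 1)/6 = 0.166667.
Nodes x₀,…,x₆ = 1, 1.166667, 1.333333, 1.5, 1.666667, 1.833333, 2.
f(x) = 3x³ - 4x² + 4x + 2: f₀=5, f₁=5.986111, f₂=7.333333, f₃=9.125, f₄=11.444444, f₅=14.375, f₆=18.
(h/3)·[f₀ + 4f₁ + 2f₂ + 4f₃ + 2f₄ + 4f₅ + f₆] = 0.055556·(178.5) = 9.9167.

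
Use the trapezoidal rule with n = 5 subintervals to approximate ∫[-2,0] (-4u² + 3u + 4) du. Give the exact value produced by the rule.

-8.88

h = (0 − (-2))/5 = 0.4.
Nodes u₀,…,u₅ = -2, -1.6, -1.2, -0.8, -0.4, 0.
f(u) = -4u² + 3u + 4: f₀=-18, f₁=-11.04, f₂=-5.36, f₃=-0.96, f₄=2.16, f₅=4.
(h/2)·[f₀ + 2f₁ + 2f₂ + 2f₃ + 2f₄ + f₅] = 0.2·(-44.4) = -8.88.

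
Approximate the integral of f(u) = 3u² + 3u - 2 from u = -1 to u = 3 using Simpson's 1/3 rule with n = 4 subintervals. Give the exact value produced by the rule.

32

h = (3 − (-1))/4 = 1.
Nodes u₀,…,u₄ = -1, 0, 1, 2, 3.
f(u) = 3u² + 3u - 2: f₀=-2, f₁=-2, f₂=4, f₃=16, f₄=34.
(h/3)·[f₀ + 4f₁ + 2f₂ + 4f₃ + f₄] = 0.333333·(96) = 32.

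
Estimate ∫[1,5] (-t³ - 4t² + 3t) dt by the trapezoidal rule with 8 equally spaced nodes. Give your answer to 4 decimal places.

h = (5 − 1)/7 = 0.571429.
Nodes t₀,…,t₇ = 1, 1.571429, 2.142857, 2.714286, 3.285714, 3.857143, 4.428571, 5.
f(t) = -t³ - 4t² + 3t: f₀=-2, f₁=-9.043732, f₂=-21.778426, f₃=-41.323615, f₄=-68.798834, f₅=-105.323615, f₆=-152.017493, f₇=-210.
(h/2)·[f₀ + 2f₁ + 2f₂ + 2f₃ + 2f₄ + 2f₅ + 2f₆ + f₇] = 0.285714·(-1008.571429) = -288.1633.

-288.1633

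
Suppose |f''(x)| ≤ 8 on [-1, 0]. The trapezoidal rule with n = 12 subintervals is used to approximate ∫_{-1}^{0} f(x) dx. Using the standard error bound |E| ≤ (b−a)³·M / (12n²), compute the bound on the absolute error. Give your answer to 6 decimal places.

0.004630

|E| ≤ (1)³·8 / (12·12²) = 8/1728 = 0.004630.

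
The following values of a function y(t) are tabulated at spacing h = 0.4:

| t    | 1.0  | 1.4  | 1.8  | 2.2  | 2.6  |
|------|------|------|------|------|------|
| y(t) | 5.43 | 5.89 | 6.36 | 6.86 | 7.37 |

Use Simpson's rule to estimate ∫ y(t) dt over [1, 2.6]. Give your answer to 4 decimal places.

10.2027

h = 0.4, n = 4.
(h/3)·[y₀ + 4y₁ + 2y₂ + 4y₃ + y₄] = 0.133333·(76.52) = 10.2027.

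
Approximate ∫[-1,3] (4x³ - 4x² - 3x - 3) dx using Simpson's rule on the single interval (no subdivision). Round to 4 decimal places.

18.6667

S = (b−a)/6 · [f(-1) + 4f(1) + f(3)] = 0.666667·[(-8) + 4·(-6) + 60] = 18.6667.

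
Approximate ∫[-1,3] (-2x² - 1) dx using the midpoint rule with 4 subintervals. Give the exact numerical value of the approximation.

-22

h = (3 − (-1))/4 = 1.
Midpoints m₁,…,m₄ = -0.5, 0.5, 1.5, 2.5.
f(m₁)=-1.5, f(m₂)=-1.5, f(m₃)=-5.5, f(m₄)=-13.5.
h·[f(m₁) + f(m₂) + f(m₃) + f(m₄)] = 1·(-22) = -22.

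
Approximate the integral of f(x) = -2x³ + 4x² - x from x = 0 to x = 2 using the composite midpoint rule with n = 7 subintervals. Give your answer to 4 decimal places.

h = (2 − 0)/7 = 0.285714.
Midpoints m₁,…,m₇ = 0.142857, 0.428571, 0.714286, 1, 1.285714, 1.571429, 1.857143.
f(m₁)=-0.067055, f(m₂)=0.148688, f(m₃)=0.597668, f(m₄)=1, f(m₅)=1.075802, f(m₆)=0.545190, f(m₇)=-0.871720.
h·[f(m₁) + f(m₂) + f(m₃) + f(m₄) + f(m₅) + f(m₆) + f(m₇)] = 0.285714·(2.428571) = 0.6939.

0.6939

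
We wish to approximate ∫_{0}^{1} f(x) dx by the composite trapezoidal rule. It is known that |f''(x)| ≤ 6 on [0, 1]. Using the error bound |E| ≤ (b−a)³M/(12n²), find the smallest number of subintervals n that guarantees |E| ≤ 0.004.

12

Need 6/(12n²) ≤ 0.004.
n² ≥ 6/(12·0.004) = 125 ⇒ n ≥ 11.1803, so the smallest n is 12.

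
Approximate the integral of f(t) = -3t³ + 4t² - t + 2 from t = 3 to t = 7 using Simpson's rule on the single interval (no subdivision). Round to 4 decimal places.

S = (b−a)/6 · [f(3) + 4f(5) + f(7)] = 0.666667·[(-46) + 4·(-278) + (-838)] = -1330.6667.

-1330.6667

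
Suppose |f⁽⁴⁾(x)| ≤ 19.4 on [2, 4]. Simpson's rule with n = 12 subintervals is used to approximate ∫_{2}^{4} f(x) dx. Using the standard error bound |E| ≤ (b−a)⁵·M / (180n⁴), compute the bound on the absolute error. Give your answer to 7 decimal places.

0.0001663

|E| ≤ (2)⁵·19.4 / (180·12⁴) = 620.8/3732480 = 0.0001663.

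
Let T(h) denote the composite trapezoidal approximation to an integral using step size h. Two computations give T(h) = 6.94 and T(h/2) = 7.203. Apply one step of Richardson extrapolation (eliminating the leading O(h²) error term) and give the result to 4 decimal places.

R = (4·T(h/2) − T(h)) / 3 = (4·7.203 − 6.94)/3 = (21.872)/3 = 7.2907.

7.2907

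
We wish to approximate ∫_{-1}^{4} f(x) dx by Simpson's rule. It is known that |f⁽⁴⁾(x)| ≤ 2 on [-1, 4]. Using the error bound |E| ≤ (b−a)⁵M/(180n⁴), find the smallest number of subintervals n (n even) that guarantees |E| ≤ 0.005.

Need 6250/(180n⁴) ≤ 0.005.
n⁴ ≥ 6250/(180·0.005) = 6944.44 ⇒ n ≥ 9.1287, so the smallest even n is 10. (n must be even for Simpson's rule.)

10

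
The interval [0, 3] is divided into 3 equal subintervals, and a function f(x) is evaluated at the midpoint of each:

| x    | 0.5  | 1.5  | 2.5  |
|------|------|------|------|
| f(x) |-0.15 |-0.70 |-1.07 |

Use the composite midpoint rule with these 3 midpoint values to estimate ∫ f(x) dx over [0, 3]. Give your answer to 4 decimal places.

h = 1, n = 3.
h·[y(m₁) + y(m₂) + y(m₃)] = 1·(-1.92) = -1.9200.

-1.9200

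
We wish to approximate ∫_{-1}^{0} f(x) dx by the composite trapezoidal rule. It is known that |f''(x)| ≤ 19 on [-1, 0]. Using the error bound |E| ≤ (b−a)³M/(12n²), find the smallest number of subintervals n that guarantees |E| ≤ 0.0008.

45

Need 19/(12n²) ≤ 0.0008.
n² ≥ 19/(12·0.0008) = 1979.17 ⇒ n ≥ 44.4878, so the smallest n is 45.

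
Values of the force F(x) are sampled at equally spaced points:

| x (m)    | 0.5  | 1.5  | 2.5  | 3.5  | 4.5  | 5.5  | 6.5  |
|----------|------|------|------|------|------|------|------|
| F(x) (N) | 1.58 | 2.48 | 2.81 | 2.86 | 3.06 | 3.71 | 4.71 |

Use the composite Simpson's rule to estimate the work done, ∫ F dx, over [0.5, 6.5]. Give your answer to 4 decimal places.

18.0767

h = 1, n = 6.
(h/3)·[y₀ + 4y₁ + 2y₂ + 4y₃ + 2y₄ + 4y₅ + y₆] = 0.333333·(54.23) = 18.0767.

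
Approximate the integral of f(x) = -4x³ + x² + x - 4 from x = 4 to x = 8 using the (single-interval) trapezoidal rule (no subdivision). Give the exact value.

T = (b−a)/2 · [f(4) + f(8)] = 2·[(-240) + (-1980)] = -4440.

-4440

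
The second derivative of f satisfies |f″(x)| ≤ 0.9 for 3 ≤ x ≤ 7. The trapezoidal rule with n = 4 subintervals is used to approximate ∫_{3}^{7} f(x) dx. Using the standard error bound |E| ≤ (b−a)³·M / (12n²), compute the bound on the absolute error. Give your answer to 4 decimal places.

0.3000

|E| ≤ (4)³·0.9 / (12·4²) = 57.6/192 = 0.3000.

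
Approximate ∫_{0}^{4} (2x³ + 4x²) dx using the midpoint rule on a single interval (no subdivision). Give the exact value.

M = (b−a)·f(2) = 4·(32) = 128.

128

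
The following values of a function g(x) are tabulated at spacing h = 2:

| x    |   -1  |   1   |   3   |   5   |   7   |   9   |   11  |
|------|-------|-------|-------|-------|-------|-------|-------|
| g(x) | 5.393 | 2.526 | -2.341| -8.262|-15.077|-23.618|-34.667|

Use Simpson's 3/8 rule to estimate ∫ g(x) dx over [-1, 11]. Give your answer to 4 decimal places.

h = 2, n = 6.
(3h/8)·[y₀ + 3y₁ + 3y₂ + 2y₃ + 3y₄ + 3y₅ + y₆] = 0.75·(-161.328) = -120.9960.

-120.9960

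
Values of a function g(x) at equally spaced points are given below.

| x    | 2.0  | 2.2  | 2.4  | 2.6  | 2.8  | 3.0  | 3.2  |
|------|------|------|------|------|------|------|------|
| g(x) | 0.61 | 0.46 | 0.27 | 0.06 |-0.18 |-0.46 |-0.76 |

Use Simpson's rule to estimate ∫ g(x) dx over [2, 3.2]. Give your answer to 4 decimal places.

h = 0.2, n = 6.
(h/3)·[y₀ + 4y₁ + 2y₂ + 4y₃ + 2y₄ + 4y₅ + y₆] = 0.066667·(0.27) = 0.0180.

0.0180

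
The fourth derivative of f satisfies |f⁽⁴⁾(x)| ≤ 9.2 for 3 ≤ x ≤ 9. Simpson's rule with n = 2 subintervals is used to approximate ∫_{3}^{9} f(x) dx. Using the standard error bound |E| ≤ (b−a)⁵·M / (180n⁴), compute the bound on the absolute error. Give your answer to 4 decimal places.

|E| ≤ (6)⁵·9.2 / (180·2⁴) = 71539.2/2880 = 24.8400.

24.8400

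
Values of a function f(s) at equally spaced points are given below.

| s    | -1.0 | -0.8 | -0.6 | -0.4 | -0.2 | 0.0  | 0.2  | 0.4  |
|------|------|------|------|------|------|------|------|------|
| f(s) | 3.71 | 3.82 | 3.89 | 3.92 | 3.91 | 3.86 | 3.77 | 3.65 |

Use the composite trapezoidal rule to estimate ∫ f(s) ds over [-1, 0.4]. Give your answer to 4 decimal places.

5.3700

h = 0.2, n = 7.
(h/2)·[y₀ + 2y₁ + 2y₂ + 2y₃ + 2y₄ + 2y₅ + 2y₆ + y₇] = 0.1·(53.70) = 5.3700.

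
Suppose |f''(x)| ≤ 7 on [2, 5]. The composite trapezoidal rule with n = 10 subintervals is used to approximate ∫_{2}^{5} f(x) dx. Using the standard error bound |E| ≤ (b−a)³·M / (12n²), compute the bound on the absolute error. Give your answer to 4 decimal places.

0.1575

|E| ≤ (3)³·7 / (12·10²) = 189/1200 = 0.1575.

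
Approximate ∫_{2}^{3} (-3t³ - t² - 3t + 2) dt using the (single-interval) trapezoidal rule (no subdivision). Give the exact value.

-64.5

T = (b−a)/2 · [f(2) + f(3)] = 0.5·[(-32) + (-97)] = -64.5.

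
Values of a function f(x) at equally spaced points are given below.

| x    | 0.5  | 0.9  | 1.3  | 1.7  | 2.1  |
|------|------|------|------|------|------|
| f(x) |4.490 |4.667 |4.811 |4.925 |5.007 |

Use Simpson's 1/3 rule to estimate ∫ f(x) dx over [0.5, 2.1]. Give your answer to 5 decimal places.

h = 0.4, n = 4.
(h/3)·[y₀ + 4y₁ + 2y₂ + 4y₃ + y₄] = 0.133333·(57.487) = 7.66493.

7.66493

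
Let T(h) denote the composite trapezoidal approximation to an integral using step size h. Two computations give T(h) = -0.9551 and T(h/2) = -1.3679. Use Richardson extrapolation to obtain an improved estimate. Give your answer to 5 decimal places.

-1.50550

R = (4·T(h/2) − T(h)) / 3 = (4·(-1.3679) − (-0.9551))/3 = (-4.5165)/3 = -1.50550.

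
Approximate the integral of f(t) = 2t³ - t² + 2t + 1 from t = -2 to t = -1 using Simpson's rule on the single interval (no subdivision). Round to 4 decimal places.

S = (b−a)/6 · [f(-2) + 4f(-1.5) + f(-1)] = 0.166667·[(-23) + 4·(-11) + (-4)] = -11.8333.

-11.8333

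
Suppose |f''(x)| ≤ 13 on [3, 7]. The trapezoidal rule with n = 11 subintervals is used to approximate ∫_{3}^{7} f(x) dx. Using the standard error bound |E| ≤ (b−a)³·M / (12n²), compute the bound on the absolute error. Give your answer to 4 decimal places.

|E| ≤ (4)³·13 / (12·11²) = 832/1452 = 0.5730.

0.5730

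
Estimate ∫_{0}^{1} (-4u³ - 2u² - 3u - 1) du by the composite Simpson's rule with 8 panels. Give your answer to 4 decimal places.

-4.1667

h = (1 − 0)/8 = 0.125.
Nodes u₀,…,u₈ = 0, 0.125, 0.25, 0.375, 0.5, 0.625, 0.75, 0.875, 1.
f(u) = -4u³ - 2u² - 3u - 1: f₀=-1, f₁=-1.4140625, f₂=-1.9375, f₃=-2.6171875, f₄=-3.5, f₅=-4.6328125, f₆=-6.0625, f₇=-7.8359375, f₈=-10.
(h/3)·[f₀ + 4f₁ + 2f₂ + 4f₃ + 2f₄ + 4f₅ + 2f₆ + 4f₇ + f₈] = 0.041667·(-100) = -4.1667.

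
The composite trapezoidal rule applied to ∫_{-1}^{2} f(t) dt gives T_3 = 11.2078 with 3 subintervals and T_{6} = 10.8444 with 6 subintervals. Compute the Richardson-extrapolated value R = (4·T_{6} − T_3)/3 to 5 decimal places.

10.72327

R = (4·T_{6} − T_3) / 3 = (4·10.8444 − 11.2078)/3 = (32.1698)/3 = 10.72327.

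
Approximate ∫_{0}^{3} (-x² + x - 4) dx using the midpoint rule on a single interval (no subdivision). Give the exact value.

-14.25

M = (b−a)·f(1.5) = 3·(-4.75) = -14.25.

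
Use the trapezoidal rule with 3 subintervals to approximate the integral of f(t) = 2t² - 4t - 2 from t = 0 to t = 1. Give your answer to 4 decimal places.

h = (1 − 0)/3 = 0.333333.
Nodes t₀,…,t₃ = 0, 0.333333, 0.666667, 1.
f(t) = 2t² - 4t - 2: f₀=-2, f₁=-3.111111, f₂=-3.777778, f₃=-4.
(h/2)·[f₀ + 2f₁ + 2f₂ + f₃] = 0.166667·(-19.777778) = -3.2963.

-3.2963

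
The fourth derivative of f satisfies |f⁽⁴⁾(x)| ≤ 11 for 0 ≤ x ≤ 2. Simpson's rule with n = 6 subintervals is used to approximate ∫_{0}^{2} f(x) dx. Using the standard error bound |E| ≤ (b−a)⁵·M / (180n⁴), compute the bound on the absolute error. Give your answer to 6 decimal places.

|E| ≤ (2)⁵·11 / (180·6⁴) = 352/233280 = 0.001509.

0.001509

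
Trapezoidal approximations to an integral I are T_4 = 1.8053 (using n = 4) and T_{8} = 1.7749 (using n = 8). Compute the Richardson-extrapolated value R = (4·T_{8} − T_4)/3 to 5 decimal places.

R = (4·T_{8} − T_4) / 3 = (4·1.7749 − 1.8053)/3 = (5.2943)/3 = 1.76477.

1.76477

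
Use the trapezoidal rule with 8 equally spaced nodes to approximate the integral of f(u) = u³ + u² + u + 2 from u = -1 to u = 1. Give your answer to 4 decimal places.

4.6939

h = (1 − (-1))/7 = 0.285714.
Nodes u₀,…,u₇ = -1, -0.714286, -0.428571, -0.142857, 0.142857, 0.428571, 0.714286, 1.
f(u) = u³ + u² + u + 2: f₀=1, f₁=1.431487, f₂=1.676385, f₃=1.874636, f₄=2.166181, f₅=2.690962, f₆=3.588921, f₇=5.
(h/2)·[f₀ + 2f₁ + 2f₂ + 2f₃ + 2f₄ + 2f₅ + 2f₆ + f₇] = 0.142857·(32.857143) = 4.6939.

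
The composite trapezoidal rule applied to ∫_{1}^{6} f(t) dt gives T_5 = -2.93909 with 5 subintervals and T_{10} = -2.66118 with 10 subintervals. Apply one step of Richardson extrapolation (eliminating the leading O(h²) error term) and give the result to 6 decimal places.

R = (4·T_{10} − T_5) / 3 = (4·(-2.66118) − (-2.93909))/3 = (-7.70563)/3 = -2.568543.

-2.568543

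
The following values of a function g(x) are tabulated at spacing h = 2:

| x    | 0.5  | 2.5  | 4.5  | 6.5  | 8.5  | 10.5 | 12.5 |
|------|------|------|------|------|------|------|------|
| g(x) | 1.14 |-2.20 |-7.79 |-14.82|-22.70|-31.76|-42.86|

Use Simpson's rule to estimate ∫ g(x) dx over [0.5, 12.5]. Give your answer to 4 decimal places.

-198.5467

h = 2, n = 6.
(h/3)·[y₀ + 4y₁ + 2y₂ + 4y₃ + 2y₄ + 4y₅ + y₆] = 0.666667·(-297.82) = -198.5467.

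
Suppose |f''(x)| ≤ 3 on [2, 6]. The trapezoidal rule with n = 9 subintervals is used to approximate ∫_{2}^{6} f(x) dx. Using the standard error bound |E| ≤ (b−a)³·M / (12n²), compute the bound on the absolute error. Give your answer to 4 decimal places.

|E| ≤ (4)³·3 / (12·9²) = 192/972 = 0.1975.

0.1975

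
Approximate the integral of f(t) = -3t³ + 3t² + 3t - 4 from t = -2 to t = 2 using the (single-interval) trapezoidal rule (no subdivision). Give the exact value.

T = (b−a)/2 · [f(-2) + f(2)] = 2·[26 + (-10)] = 32.

32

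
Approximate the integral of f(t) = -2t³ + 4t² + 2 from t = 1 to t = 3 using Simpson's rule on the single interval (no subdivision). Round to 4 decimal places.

S = (b−a)/6 · [f(1) + 4f(2) + f(3)] = 0.333333·[4 + 4·2 + (-16)] = -1.3333.

-1.3333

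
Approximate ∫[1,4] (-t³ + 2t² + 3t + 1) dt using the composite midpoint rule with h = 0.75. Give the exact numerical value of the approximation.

4.5234375

h = (4 − 1)/4 = 0.75.
Midpoints m₁,…,m₄ = 1.375, 2.125, 2.875, 3.625.
f(m₁)=6.306640625, f(m₂)=6.810546875, f(m₃)=2.392578125, f(m₄)=-9.478515625.
h·[f(m₁) + f(m₂) + f(m₃) + f(m₄)] = 0.75·(6.03125) = 4.5234375.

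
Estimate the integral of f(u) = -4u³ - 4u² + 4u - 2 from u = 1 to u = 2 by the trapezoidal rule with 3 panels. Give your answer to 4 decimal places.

-20.7407

h = (2 − 1)/3 = 0.333333.
Nodes u₀,…,u₃ = 1, 1.333333, 1.666667, 2.
f(u) = -4u³ - 4u² + 4u - 2: f₀=-6, f₁=-13.259259, f₂=-24.962963, f₃=-42.
(h/2)·[f₀ + 2f₁ + 2f₂ + f₃] = 0.166667·(-124.444444) = -20.7407.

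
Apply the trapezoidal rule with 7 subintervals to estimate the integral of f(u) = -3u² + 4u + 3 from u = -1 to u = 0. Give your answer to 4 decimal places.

-0.0102

h = (0 − (-1))/7 = 0.142857.
Nodes u₀,…,u₇ = -1, -0.857143, -0.714286, -0.571429, -0.428571, -0.285714, -0.142857, 0.
f(u) = -3u² + 4u + 3: f₀=-4, f₁=-2.632653, f₂=-1.387755, f₃=-0.265306, f₄=0.734694, f₅=1.612245, f₆=2.367347, f₇=3.
(h/2)·[f₀ + 2f₁ + 2f₂ + 2f₃ + 2f₄ + 2f₅ + 2f₆ + f₇] = 0.071429·(-0.142857) = -0.0102.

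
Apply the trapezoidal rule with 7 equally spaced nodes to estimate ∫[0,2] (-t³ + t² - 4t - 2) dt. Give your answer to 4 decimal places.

-13.4074

h = (2 − 0)/6 = 0.333333.
Nodes t₀,…,t₆ = 0, 0.333333, 0.666667, 1, 1.333333, 1.666667, 2.
f(t) = -t³ + t² - 4t - 2: f₀=-2, f₁=-3.259259, f₂=-4.518519, f₃=-6, f₄=-7.925926, f₅=-10.518519, f₆=-14.
(h/2)·[f₀ + 2f₁ + 2f₂ + 2f₃ + 2f₄ + 2f₅ + f₆] = 0.166667·(-80.444444) = -13.4074.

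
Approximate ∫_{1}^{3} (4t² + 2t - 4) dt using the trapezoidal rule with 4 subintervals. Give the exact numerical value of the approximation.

h = (3 − 1)/4 = 0.5.
Nodes t₀,…,t₄ = 1, 1.5, 2, 2.5, 3.
f(t) = 4t² + 2t - 4: f₀=2, f₁=8, f₂=16, f₃=26, f₄=38.
(h/2)·[f₀ + 2f₁ + 2f₂ + 2f₃ + f₄] = 0.25·(140) = 35.

35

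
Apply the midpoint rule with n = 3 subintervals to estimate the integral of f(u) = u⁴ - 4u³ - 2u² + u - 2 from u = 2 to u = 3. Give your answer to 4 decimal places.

-35.0219

h = (3 − 2)/3 = 0.333333.
Midpoints m₁,…,m₃ = 2.166667, 2.5, 2.833333.
f(m₁)=-27.869599, f(m₂)=-35.4375, f(m₃)=-41.758488.
h·[f(m₁) + f(m₂) + f(m₃)] = 0.333333·(-105.065586) = -35.0219.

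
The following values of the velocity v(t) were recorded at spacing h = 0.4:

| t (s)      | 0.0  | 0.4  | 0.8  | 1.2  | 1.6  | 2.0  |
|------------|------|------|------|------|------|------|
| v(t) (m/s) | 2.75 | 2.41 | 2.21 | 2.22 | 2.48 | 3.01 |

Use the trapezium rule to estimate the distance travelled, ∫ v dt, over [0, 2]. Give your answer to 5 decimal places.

4.88000

h = 0.4, n = 5.
(h/2)·[y₀ + 2y₁ + 2y₂ + 2y₃ + 2y₄ + y₅] = 0.2·(24.40) = 4.88000.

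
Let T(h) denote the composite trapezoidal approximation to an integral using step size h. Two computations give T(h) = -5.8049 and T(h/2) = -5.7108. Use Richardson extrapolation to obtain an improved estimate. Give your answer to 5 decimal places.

-5.67943

R = (4·T(h/2) − T(h)) / 3 = (4·(-5.7108) − (-5.8049))/3 = (-17.0383)/3 = -5.67943.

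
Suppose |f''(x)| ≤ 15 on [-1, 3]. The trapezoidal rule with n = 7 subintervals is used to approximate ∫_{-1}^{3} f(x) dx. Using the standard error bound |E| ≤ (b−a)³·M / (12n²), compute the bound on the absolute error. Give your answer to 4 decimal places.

1.6327

|E| ≤ (4)³·15 / (12·7²) = 960/588 = 1.6327.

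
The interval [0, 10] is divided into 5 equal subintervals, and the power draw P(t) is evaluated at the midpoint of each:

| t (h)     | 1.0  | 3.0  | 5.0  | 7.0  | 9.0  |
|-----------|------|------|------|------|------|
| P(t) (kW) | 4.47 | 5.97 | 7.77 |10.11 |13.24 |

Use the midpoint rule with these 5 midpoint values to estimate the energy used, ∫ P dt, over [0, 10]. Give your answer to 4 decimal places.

83.1200

h = 2, n = 5.
h·[y(m₁) + y(m₂) + y(m₃) + y(m₄) + y(m₅)] = 2·(41.56) = 83.1200.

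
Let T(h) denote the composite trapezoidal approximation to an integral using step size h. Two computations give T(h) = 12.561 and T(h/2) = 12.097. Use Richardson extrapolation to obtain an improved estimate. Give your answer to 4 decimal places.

11.9423

R = (4·T(h/2) − T(h)) / 3 = (4·12.097 − 12.561)/3 = (35.827)/3 = 11.9423.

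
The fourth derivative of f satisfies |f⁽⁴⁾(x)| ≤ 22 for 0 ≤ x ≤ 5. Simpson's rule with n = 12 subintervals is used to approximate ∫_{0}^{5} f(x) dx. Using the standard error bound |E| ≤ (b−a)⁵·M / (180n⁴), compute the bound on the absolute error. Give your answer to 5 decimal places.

0.01842

|E| ≤ (5)⁵·22 / (180·12⁴) = 68750/3732480 = 0.01842.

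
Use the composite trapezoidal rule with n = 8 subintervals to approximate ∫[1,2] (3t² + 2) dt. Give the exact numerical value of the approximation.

9.0078125

h = (2 − 1)/8 = 0.125.
Nodes t₀,…,t₈ = 1, 1.125, 1.25, 1.375, 1.5, 1.625, 1.75, 1.875, 2.
f(t) = 3t² + 2: f₀=5, f₁=5.796875, f₂=6.6875, f₃=7.671875, f₄=8.75, f₅=9.921875, f₆=11.1875, f₇=12.546875, f₈=14.
(h/2)·[f₀ + 2f₁ + 2f₂ + 2f₃ + 2f₄ + 2f₅ + 2f₆ + 2f₇ + f₈] = 0.0625·(144.125) = 9.0078125.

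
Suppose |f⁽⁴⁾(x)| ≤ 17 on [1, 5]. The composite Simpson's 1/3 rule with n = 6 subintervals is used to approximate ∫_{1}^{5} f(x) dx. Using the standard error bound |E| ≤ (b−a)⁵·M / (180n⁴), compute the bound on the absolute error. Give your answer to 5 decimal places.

|E| ≤ (4)⁵·17 / (180·6⁴) = 17408/233280 = 0.07462.

0.07462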